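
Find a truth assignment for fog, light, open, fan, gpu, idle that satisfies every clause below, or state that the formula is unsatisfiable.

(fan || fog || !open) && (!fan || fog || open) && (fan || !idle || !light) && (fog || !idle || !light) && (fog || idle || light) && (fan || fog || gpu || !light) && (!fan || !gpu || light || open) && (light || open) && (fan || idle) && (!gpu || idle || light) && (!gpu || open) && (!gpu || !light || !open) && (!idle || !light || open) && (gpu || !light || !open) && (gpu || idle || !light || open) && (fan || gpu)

Set fog = True.
Set light = False.
  then (light || open) forces open = True.
Set fan = True.
Set gpu = True.
  then (!gpu || idle || light) forces idle = True.
All clauses satisfied.

fog: True, light: False, open: True, fan: True, gpu: True, idle: True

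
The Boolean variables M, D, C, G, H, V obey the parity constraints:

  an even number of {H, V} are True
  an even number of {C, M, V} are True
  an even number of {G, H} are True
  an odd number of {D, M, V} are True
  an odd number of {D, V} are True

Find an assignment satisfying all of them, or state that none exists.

M = False, D = True, C = False, G = False, H = False, V = False

{H, V}: 0 true → even ✓
{C, M, V}: 0 true → even ✓
{G, H}: 0 true → even ✓
{D, M, V}: 1 true → odd ✓
{D, V}: 1 true → odd ✓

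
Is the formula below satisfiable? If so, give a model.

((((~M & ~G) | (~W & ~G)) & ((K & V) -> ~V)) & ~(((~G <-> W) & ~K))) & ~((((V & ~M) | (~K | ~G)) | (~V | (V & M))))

UNSATISFIABLE

The conjunct ~((((V & ~M) | (~K | ~G)) | (~V | (V & M)))) is unsatisfiable on its own:
  V = True: simplifies to ~(((~M | (~K | ~G)) | M)).
    M = True: this becomes ~(((~K | ~G) | True)) = False.
    M = False: this becomes ~((True | False)) = False.
  V = False: this becomes ~(((~K | ~G) | True)) = False.
So the whole conjunction is unsatisfiable.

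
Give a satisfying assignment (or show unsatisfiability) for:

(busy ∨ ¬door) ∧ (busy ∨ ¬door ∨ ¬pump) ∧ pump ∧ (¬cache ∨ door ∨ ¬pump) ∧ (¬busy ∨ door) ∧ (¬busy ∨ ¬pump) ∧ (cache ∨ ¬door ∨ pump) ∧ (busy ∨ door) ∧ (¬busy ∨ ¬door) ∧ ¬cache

No satisfying assignment exists.

Case busy = True:
  (pump) forces pump = True.
  Clause (¬busy ∨ ¬pump) is falsified — contradiction.
Case busy = False:
  (busy ∨ ¬door) forces door = False.
  Clause (busy ∨ door) is falsified — contradiction.
Both cases fail, so the formula is unsatisfiable.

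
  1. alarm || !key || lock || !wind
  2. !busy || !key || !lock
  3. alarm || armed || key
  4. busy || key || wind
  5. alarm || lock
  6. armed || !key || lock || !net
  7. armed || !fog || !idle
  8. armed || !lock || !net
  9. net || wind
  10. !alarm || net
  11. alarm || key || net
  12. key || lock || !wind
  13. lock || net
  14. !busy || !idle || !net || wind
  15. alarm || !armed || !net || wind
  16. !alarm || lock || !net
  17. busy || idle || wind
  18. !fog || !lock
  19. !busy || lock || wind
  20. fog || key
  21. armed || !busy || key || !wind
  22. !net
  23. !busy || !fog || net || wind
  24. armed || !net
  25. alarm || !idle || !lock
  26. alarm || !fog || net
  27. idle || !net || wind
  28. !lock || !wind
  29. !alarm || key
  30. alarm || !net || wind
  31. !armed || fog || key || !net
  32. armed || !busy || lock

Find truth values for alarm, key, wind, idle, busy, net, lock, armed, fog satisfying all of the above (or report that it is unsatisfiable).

Case net = True:
  Clause (!net) is falsified — contradiction.
Case net = False:
  (net || wind) forces wind = True.
  (!alarm || net) forces alarm = False.
  (alarm || lock) forces lock = True.
  Clause (!lock || !wind) is falsified — contradiction.
Both cases fail, so the formula is unsatisfiable.

Unsatisfiable — no assignment works.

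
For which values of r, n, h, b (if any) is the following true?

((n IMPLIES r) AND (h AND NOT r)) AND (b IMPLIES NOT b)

r = False; n = False; h = True; b = False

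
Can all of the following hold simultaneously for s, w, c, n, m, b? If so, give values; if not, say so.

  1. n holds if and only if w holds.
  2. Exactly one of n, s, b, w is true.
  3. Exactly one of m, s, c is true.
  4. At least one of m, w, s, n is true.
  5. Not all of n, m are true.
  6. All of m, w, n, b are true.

Case w = True:
  (1) with w=T forces n = True.
  Constraint (2) is violated (n=T, w=T) — contradiction.
Case w = False:
  Constraint (6) is violated (w=F) — contradiction.
Both cases fail — unsatisfiable.

Unsatisfiable — no assignment works.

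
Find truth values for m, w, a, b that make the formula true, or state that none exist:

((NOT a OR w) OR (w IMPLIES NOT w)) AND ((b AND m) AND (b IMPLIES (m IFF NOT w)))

m=T, w=F, a=T, b=T

  (NOT a OR w) OR (w IMPLIES NOT w) = True
    NOT a OR w = False
      NOT a = False
    w IMPLIES NOT w = True
      NOT w = True
  (b AND m) AND (b IMPLIES (m IFF NOT w)) = True
    b AND m = True
    b IMPLIES (m IFF NOT w) = True
      m IFF NOT w = True
        NOT w = True
Both conjuncts True, so the formula holds.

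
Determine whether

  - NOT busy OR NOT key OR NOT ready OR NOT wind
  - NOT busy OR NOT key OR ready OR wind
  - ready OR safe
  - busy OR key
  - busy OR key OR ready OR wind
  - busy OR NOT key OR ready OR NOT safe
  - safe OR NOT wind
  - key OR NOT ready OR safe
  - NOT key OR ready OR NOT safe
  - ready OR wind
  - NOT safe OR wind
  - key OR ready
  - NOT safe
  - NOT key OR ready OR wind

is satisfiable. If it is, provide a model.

Unit clause (NOT safe) forces safe = False.
In (ready OR safe) only ready is left, so ready = True.
In (safe OR NOT wind) only NOT wind is left, so wind = False.
In (key OR NOT ready OR safe) only key is left, so key = True.
Set busy = False.
All clauses satisfied.

wind: False; ready: True; safe: False; busy: False; key: True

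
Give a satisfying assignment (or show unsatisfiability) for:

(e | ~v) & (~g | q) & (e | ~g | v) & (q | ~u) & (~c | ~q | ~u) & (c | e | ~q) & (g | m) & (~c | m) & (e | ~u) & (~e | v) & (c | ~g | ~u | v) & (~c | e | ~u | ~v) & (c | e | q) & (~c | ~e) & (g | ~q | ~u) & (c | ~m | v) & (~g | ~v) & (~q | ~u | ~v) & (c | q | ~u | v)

Try u = True:
  (q | ~u) forces q = True.
  (~c | ~q | ~u) forces c = False.
  (c | e | ~q) forces e = True.
  (~e | v) forces v = True.
  clause (~q | ~u | ~v) is falsified — backtrack.
So u = False.
Try g = True:
  (~g | q) forces q = True.
  (~g | ~v) forces v = False.
  (e | ~g | v) forces e = True.
  clause (~e | v) is falsified — backtrack.
So g = False.
  then (g | m) forces m = True.
Set v = False.
  then (~e | v) forces e = False.
  then (c | ~m | v) forces c = True.
Set q = False.
All clauses satisfied.

u = False, g = False, v = False, m = True, e = False, q = False, c = True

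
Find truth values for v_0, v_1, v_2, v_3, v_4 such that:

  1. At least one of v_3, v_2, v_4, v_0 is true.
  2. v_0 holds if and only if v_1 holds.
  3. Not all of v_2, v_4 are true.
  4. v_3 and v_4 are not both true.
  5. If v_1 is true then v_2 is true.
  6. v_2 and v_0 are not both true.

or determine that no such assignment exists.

v_0: False, v_1: False, v_2: True, v_3: True, v_4: False

  (1) {v_3, v_2, v_4, v_0}: 2 true — at least one ✓
  (2) v_0=F, v_1=F — same ✓
  (3) {v_2, v_4}: 1/2 true — not all ✓
  (4) v_3=T, v_4=F — not both ✓
  (5) v_1=F ⇒ v_2: vacuous ✓
  (6) v_2=T, v_0=F — not both ✓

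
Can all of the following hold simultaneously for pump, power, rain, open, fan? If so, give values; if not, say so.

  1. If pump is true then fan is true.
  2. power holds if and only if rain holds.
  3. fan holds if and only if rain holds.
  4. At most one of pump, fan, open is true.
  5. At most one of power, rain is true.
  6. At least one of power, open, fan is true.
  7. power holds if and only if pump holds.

pump=F, power=F, rain=F, open=T, fan=F

  (1) pump=F ⇒ fan: vacuous ✓
  (2) power=F, rain=F — same ✓
  (3) fan=F, rain=F — same ✓
  (4) {pump, fan, open}: 1 true — at most one ✓
  (5) {power, rain}: 0 true — at most one ✓
  (6) {power, open, fan}: 1 true — at least one ✓
  (7) power=F, pump=F — same ✓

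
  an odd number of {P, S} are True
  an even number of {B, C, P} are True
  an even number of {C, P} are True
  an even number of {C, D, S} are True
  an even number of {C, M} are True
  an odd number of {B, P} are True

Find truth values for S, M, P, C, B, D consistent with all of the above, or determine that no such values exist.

S = False, M = True, P = True, C = True, B = False, D = True

{P, S}: 1 true → odd ✓
{B, C, P}: 2 true → even ✓
{C, P}: 2 true → even ✓
{C, D, S}: 2 true → even ✓
{C, M}: 2 true → even ✓
{B, P}: 1 true → odd ✓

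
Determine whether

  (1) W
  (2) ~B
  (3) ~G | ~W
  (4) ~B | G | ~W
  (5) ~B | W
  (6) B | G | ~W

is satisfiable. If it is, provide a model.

Unsatisfiable — no assignment works.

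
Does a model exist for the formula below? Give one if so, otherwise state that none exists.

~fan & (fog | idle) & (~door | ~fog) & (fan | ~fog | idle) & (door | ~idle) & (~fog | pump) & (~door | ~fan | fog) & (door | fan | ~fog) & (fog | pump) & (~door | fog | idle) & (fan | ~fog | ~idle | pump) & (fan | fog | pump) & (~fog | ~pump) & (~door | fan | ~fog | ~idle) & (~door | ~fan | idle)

Unit clause (~fan) forces fan = False.
Try idle = False:
  (fog | idle) forces fog = True.
  clause (fan | ~fog | idle) is falsified — backtrack.
So idle = True.
  then (door | ~idle) forces door = True.
  then (~door | fan | ~fog | ~idle) forces fog = False.
  then (fog | pump) forces pump = True.
All clauses satisfied.

idle=T, fog=F, door=T, fan=F, pump=T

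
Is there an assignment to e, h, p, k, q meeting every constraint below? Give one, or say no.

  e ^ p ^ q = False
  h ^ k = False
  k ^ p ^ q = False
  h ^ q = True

e: False, h: False, p: True, k: False, q: True

e ^ p ^ q = F ^ T ^ T = False ✓
h ^ k = F ^ F = False ✓
k ^ p ^ q = F ^ T ^ T = False ✓
h ^ q = F ^ T = True ✓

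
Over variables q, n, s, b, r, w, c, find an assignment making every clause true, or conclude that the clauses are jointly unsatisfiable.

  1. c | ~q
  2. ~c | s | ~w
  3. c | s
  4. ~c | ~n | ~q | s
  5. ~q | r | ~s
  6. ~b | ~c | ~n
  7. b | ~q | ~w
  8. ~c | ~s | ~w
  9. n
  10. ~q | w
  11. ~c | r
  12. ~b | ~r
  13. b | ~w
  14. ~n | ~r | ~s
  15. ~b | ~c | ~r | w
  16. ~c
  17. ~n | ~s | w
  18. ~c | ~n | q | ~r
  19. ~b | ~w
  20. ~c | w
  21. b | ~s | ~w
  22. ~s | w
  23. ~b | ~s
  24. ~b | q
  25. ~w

No satisfying assignment exists.

Case w = True:
  Clause (~w) is falsified — contradiction.
Case w = False:
  (n) forces n = True.
  (~q | w) forces q = False.
  (~c) forces c = False.
  (c | s) forces s = True.
  Clause (~n | ~s | w) is falsified — contradiction.
Both cases fail, so the formula is unsatisfiable.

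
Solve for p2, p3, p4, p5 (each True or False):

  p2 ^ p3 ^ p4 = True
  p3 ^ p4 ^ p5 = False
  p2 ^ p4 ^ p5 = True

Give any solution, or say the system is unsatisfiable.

p2: False, p3: True, p4: False, p5: True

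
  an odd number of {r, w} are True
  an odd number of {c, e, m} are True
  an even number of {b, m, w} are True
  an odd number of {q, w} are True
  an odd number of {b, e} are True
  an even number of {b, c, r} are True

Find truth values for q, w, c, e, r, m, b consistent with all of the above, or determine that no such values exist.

q = False; w = True; c = True; e = False; r = False; m = False; b = True

{r, w}: 1 true → odd ✓
{c, e, m}: 1 true → odd ✓
{b, m, w}: 2 true → even ✓
{q, w}: 1 true → odd ✓
{b, e}: 1 true → odd ✓
{b, c, r}: 2 true → even ✓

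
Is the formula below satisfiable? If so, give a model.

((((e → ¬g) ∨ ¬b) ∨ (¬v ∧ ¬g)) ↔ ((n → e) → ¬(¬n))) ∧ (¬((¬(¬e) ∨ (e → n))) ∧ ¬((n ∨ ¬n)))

Unsatisfiable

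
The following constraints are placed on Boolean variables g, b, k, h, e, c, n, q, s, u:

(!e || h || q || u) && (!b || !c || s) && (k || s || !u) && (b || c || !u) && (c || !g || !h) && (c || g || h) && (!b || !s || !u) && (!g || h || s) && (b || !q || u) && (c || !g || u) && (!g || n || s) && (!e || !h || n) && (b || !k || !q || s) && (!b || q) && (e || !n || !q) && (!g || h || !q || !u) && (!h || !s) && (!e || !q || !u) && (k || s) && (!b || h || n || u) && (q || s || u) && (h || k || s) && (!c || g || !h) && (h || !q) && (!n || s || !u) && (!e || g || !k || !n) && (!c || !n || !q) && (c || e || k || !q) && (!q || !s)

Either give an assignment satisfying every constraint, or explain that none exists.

g: False; b: False; k: True; h: False; e: False; c: True; n: True; q: False; s: True; u: False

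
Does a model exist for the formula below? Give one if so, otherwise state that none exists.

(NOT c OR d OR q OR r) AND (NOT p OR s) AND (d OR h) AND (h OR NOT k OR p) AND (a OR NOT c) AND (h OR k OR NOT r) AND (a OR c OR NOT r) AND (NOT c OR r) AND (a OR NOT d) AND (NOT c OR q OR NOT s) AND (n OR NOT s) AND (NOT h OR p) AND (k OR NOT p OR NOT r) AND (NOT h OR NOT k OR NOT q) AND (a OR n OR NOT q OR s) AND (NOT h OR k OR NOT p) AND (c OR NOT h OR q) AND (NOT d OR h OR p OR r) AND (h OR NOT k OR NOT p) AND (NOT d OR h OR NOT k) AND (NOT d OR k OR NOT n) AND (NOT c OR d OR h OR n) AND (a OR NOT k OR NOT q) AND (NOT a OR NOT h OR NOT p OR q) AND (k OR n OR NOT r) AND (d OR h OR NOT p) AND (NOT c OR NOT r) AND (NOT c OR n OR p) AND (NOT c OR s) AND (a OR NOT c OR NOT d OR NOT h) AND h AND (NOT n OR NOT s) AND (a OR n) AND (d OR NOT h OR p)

Case h = True:
  (NOT h OR p) forces p = True.
  (NOT p OR s) forces s = True.
  (n OR NOT s) forces n = True.
  Clause (NOT n OR NOT s) is falsified — contradiction.
Case h = False:
  Clause (h) is falsified — contradiction.
Both cases fail, so the formula is unsatisfiable.

The formula is unsatisfiable.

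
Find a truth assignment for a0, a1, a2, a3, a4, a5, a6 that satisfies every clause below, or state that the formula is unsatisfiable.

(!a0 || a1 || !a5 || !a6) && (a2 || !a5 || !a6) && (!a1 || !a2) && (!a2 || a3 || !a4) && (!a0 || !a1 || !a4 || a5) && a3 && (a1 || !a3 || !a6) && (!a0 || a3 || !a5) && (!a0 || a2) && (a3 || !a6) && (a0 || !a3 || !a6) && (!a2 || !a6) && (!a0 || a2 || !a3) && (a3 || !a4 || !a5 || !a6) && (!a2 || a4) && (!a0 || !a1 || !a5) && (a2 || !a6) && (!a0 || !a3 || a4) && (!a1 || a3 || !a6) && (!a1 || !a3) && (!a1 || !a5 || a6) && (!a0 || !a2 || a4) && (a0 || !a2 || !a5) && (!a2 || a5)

Unit clause (a3) forces a3 = True.
In (!a1 || !a3) only !a1 is left, so a1 = False.
In (a1 || !a3 || !a6) only !a6 is left, so a6 = False.
Set a0 = True.
  then (!a0 || a2) forces a2 = True.
  then (!a2 || a4) forces a4 = True.
  then (!a2 || a5) forces a5 = True.
All clauses satisfied.

a0=T, a1=F, a2=T, a3=T, a4=T, a5=T, a6=F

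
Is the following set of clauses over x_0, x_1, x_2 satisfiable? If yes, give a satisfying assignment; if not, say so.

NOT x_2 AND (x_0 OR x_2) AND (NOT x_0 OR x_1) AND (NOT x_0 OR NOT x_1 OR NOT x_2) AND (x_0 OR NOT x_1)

Unit clause (NOT x_2) forces x_2 = False.
In (x_0 OR x_2) only x_0 is left, so x_0 = True.
In (NOT x_0 OR x_1) only x_1 is left, so x_1 = True.
All clauses satisfied.

x_0 = True, x_1 = True, x_2 = False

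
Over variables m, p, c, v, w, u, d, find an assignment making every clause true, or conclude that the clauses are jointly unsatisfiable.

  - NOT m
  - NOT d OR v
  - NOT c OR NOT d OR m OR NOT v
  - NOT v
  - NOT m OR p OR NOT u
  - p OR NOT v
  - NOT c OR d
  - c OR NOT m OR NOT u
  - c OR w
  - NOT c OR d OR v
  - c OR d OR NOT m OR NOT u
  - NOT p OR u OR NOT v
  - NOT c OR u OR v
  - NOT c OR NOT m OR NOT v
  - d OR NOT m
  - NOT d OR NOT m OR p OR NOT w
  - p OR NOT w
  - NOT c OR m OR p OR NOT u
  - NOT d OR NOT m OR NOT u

m = False, p = True, c = False, v = False, w = True, u = True, d = False

Unit clause (NOT m) forces m = False.
Unit clause (NOT v) forces v = False.
In (NOT d OR v) only NOT d is left, so d = False.
In (NOT c OR d) only NOT c is left, so c = False.
In (c OR w) only w is left, so w = True.
In (p OR NOT w) only p is left, so p = True.
Set u = True.
All clauses satisfied.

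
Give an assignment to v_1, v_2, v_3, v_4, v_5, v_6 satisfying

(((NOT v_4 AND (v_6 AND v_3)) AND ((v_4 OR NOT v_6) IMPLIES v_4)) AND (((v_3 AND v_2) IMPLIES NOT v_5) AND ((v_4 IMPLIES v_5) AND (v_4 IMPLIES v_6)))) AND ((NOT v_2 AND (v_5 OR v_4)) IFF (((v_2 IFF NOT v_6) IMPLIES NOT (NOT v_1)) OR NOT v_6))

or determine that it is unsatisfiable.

v_1 = False, v_2 = False, v_3 = True, v_4 = False, v_5 = False, v_6 = True

  ((NOT v_4 AND (v_6 AND v_3)) AND ((v_4 OR NOT v_6) IMPLIES v_4)) AND (((v_3 AND v_2) IMPLIES NOT v_5) AND ((v_4 IMPLIES v_5) AND (v_4 IMPLIES v_6))) = True
    (NOT v_4 AND (v_6 AND v_3)) AND ((v_4 OR NOT v_6) IMPLIES v_4) = True
      NOT v_4 AND (v_6 AND v_3) = True
        NOT v_4 = True
        v_6 AND v_3 = True
      (v_4 OR NOT v_6) IMPLIES v_4 = True
        v_4 OR NOT v_6 = False
          NOT v_6 = False
    ((v_3 AND v_2) IMPLIES NOT v_5) AND ((v_4 IMPLIES v_5) AND (v_4 IMPLIES v_6)) = True
      (v_3 AND v_2) IMPLIES NOT v_5 = True
        v_3 AND v_2 = False
        NOT v_5 = True
      (v_4 IMPLIES v_5) AND (v_4 IMPLIES v_6) = True
        v_4 IMPLIES v_5 = True
        v_4 IMPLIES v_6 = True
  (NOT v_2 AND (v_5 OR v_4)) IFF (((v_2 IFF NOT v_6) IMPLIES NOT (NOT v_1)) OR NOT v_6) = True
    NOT v_2 AND (v_5 OR v_4) = False
      NOT v_2 = True
      v_5 OR v_4 = False
    ((v_2 IFF NOT v_6) IMPLIES NOT (NOT v_1)) OR NOT v_6 = False
      (v_2 IFF NOT v_6) IMPLIES NOT (NOT v_1) = False
        v_2 IFF NOT v_6 = True
          NOT v_6 = False
        NOT (NOT v_1) = False
          NOT v_1 = True
      NOT v_6 = False
Both conjuncts True, so the formula holds.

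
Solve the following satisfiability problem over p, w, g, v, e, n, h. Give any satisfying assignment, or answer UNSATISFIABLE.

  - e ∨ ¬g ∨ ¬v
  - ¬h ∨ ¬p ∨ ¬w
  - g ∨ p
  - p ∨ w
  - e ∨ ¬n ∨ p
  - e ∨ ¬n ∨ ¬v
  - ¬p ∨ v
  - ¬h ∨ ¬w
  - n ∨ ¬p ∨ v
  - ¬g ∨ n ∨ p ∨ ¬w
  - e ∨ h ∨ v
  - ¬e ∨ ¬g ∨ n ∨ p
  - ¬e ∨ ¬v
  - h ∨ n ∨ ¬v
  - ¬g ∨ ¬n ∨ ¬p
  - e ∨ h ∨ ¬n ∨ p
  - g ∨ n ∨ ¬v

p = False; w = True; g = True; v = False; e = True; n = True; h = False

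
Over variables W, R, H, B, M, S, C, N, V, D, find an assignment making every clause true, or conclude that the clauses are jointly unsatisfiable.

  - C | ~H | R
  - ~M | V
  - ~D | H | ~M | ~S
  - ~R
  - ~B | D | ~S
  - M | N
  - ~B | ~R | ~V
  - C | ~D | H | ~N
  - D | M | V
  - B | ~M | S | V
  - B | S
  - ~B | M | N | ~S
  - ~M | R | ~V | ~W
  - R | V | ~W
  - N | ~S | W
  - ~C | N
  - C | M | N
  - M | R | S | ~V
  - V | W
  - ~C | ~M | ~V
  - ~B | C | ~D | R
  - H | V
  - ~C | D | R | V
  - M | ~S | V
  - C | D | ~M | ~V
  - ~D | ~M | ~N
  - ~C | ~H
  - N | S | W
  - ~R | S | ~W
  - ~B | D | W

W=T, R=F, H=F, B=F, M=F, S=T, C=T, N=T, V=T, D=T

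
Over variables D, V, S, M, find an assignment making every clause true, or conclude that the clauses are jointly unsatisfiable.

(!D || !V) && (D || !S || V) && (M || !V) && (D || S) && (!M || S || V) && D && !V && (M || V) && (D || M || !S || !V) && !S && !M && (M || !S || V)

Unsatisfiable — no assignment works.

Case M = True:
  Clause (!M) is falsified — contradiction.
Case M = False:
  (M || !V) forces V = False.
  Clause (M || V) is falsified — contradiction.
Both cases fail, so the formula is unsatisfiable.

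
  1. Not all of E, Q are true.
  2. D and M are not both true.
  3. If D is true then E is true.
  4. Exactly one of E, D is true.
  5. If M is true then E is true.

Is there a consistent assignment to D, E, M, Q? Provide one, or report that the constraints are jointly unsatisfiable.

D: False, E: True, M: False, Q: False

  (1) {E, Q}: 1/2 true — not all ✓
  (2) D=F, M=F — not both ✓
  (3) D=F ⇒ E: vacuous ✓
  (4) {E, D}: 1 true — exactly one ✓
  (5) M=F ⇒ E: vacuous ✓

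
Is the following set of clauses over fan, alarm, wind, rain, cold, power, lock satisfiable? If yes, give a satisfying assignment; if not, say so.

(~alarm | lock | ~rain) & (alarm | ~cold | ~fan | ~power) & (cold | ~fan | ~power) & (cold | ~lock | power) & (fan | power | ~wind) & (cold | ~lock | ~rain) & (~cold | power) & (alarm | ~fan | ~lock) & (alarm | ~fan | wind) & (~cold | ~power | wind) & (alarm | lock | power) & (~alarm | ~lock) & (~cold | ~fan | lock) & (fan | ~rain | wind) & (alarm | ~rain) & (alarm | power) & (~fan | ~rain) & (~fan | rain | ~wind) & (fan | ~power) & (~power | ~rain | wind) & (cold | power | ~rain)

fan = True, alarm = True, wind = False, rain = False, cold = False, power = False, lock = False

Set fan = True.
  then (~fan | ~rain) forces rain = False.
  then (~fan | rain | ~wind) forces wind = False.
  then (alarm | ~fan | wind) forces alarm = True.
  then (~alarm | ~lock) forces lock = False.
  then (~cold | ~fan | lock) forces cold = False.
  then (cold | ~fan | ~power) forces power = False.
All clauses satisfied.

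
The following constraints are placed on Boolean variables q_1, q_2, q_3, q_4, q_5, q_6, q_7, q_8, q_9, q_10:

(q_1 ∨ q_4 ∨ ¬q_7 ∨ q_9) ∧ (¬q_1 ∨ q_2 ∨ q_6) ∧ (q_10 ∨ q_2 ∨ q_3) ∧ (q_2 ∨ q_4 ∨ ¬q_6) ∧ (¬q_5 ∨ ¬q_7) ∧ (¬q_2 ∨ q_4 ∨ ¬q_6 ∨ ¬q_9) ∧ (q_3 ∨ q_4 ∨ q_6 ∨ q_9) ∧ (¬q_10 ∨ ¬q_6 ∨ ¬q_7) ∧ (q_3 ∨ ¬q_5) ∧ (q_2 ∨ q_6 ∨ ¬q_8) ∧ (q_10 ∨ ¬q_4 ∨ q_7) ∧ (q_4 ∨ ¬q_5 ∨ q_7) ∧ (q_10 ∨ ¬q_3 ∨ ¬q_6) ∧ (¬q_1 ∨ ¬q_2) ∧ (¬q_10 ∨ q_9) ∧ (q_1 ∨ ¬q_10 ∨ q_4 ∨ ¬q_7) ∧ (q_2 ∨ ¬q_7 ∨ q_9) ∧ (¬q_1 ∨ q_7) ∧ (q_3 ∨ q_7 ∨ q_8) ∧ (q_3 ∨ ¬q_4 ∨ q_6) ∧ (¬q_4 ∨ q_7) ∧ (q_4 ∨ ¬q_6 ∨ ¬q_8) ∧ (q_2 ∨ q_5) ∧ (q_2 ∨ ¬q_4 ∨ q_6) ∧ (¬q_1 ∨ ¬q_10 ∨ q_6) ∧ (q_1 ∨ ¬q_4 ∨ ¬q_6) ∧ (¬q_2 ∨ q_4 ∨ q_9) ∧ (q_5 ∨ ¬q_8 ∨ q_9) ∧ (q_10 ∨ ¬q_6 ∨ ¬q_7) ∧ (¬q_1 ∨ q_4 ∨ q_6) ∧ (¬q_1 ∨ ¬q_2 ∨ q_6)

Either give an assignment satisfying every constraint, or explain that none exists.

Set q_1 = False.
Try q_2 = False:
  (q_2 ∨ q_5) forces q_5 = True.
  (¬q_5 ∨ ¬q_7) forces q_7 = False.
  (q_3 ∨ ¬q_5) forces q_3 = True.
  (q_4 ∨ ¬q_5 ∨ q_7) forces q_4 = True.
  clause (¬q_4 ∨ q_7) is falsified — backtrack.
So q_2 = True.
Set q_3 = True.
Set q_4 = False.
  then (¬q_2 ∨ q_4 ∨ q_9) forces q_9 = True.
  then (¬q_2 ∨ q_4 ∨ ¬q_6 ∨ ¬q_9) forces q_6 = False.
Set q_5 = False.
Set q_7 = False.
Set q_8 = False.
Set q_10 = False.
All clauses satisfied.

q_1 = False; q_2 = True; q_3 = True; q_4 = False; q_5 = False; q_6 = False; q_7 = False; q_8 = False; q_9 = True; q_10 = False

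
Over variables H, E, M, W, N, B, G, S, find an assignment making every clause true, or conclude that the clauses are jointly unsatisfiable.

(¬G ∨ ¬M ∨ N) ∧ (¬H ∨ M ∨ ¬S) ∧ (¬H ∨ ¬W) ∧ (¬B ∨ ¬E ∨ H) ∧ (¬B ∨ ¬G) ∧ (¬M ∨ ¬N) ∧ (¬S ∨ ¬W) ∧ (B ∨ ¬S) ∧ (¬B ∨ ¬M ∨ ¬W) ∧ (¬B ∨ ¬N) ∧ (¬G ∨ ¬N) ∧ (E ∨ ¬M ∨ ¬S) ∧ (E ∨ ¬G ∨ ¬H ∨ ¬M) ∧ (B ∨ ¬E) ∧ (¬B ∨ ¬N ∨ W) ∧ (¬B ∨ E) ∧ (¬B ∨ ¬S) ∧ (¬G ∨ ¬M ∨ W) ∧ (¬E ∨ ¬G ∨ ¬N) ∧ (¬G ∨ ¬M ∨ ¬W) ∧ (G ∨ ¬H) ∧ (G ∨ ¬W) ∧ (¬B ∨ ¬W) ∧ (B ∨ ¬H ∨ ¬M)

H = True, E = False, M = False, W = False, N = False, B = False, G = True, S = False

Set H = True.
  then (¬H ∨ ¬W) forces W = False.
  then (G ∨ ¬H) forces G = True.
  then (¬B ∨ ¬G) forces B = False.
  then (B ∨ ¬S) forces S = False.
  then (¬G ∨ ¬N) forces N = False.
  then (B ∨ ¬E) forces E = False.
  then (¬G ∨ ¬M ∨ W) forces M = False.
All clauses satisfied.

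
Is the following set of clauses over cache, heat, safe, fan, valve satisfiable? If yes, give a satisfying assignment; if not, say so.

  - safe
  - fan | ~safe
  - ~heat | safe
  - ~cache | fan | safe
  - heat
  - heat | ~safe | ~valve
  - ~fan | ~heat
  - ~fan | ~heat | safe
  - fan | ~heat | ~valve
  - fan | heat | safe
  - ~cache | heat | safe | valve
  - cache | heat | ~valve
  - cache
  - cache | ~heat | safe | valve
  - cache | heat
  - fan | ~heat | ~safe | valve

Case heat = True:
  (safe) forces safe = True.
  (fan | ~safe) forces fan = True.
  Clause (~fan | ~heat) is falsified — contradiction.
Case heat = False:
  Clause (heat) is falsified — contradiction.
Both cases fail, so the formula is unsatisfiable.

Unsatisfiable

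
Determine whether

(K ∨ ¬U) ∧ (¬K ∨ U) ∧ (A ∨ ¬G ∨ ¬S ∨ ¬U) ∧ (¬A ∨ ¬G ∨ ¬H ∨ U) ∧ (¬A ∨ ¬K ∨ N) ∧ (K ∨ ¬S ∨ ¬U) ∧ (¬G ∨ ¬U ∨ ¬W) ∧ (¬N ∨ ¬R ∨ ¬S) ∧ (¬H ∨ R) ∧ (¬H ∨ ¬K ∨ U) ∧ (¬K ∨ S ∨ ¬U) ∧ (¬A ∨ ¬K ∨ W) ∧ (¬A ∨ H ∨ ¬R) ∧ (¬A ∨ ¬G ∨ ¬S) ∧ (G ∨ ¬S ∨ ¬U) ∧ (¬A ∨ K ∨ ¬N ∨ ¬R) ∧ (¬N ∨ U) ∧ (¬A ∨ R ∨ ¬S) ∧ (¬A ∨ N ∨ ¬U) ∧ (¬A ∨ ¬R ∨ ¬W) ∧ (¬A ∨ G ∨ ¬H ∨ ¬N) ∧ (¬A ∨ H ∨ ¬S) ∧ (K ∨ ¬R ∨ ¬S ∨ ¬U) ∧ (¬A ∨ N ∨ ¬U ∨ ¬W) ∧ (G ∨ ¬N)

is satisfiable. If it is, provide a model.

H=F, S=T, R=T, W=T, K=F, G=T, A=F, U=F, N=F

Set H = False.
Set S = True.
  then (¬A ∨ H ∨ ¬S) forces A = False.
Set R = True.
  then (¬N ∨ ¬R ∨ ¬S) forces N = False.
Set W = True.
Try K = True:
  (¬K ∨ U) forces U = True.
  (A ∨ ¬G ∨ ¬S ∨ ¬U) forces G = False.
  clause (G ∨ ¬S ∨ ¬U) is falsified — backtrack.
So K = False.
  then (K ∨ ¬U) forces U = False.
Set G = True.
All clauses satisfied.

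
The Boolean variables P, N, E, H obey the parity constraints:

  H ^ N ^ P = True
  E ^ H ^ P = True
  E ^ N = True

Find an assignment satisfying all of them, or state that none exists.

Adding constraints 1, 2, 3 mod 2: every variable appears an even number of times on the left, so the left side is 0.
But the right sides sum to 1 (mod 2). 0 ≠ 1 — the system is inconsistent.

No satisfying assignment exists.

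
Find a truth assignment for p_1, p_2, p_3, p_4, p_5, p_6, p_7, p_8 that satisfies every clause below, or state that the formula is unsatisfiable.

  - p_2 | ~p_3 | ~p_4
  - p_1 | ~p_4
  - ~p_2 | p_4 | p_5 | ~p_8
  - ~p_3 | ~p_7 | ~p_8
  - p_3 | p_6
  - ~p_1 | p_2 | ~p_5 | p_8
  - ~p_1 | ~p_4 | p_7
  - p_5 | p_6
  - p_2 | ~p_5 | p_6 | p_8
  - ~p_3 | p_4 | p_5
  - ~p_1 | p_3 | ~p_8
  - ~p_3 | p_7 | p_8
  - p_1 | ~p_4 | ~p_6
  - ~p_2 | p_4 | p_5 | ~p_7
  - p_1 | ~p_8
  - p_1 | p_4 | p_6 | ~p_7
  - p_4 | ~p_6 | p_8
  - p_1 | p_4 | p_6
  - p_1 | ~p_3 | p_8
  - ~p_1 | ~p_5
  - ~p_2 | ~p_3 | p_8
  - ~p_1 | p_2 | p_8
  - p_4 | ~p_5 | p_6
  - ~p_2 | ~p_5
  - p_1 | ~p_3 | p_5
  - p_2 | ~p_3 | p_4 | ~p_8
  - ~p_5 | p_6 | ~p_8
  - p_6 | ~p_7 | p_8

p_1 = True, p_2 = True, p_3 = False, p_4 = True, p_5 = False, p_6 = True, p_7 = True, p_8 = False

Try p_1 = False:
  (p_1 | ~p_4) forces p_4 = False.
  (p_1 | ~p_8) forces p_8 = False.
  (p_4 | ~p_6 | p_8) forces p_6 = False.
  clause (p_1 | p_4 | p_6) is falsified — backtrack.
So p_1 = True.
  then (~p_1 | ~p_5) forces p_5 = False.
  then (p_5 | p_6) forces p_6 = True.
Try p_2 = False:
  (~p_1 | p_2 | p_8) forces p_8 = True.
  (~p_1 | p_3 | ~p_8) forces p_3 = True.
  (p_2 | ~p_3 | ~p_4) forces p_4 = False.
  clause (~p_3 | p_4 | p_5) is falsified — backtrack.
So p_2 = True.
Try p_3 = True:
  (~p_3 | p_4 | p_5) forces p_4 = True.
  (~p_1 | ~p_4 | p_7) forces p_7 = True.
  (~p_3 | ~p_7 | ~p_8) forces p_8 = False.
  clause (~p_2 | ~p_3 | p_8) is falsified — backtrack.
So p_3 = False.
  then (~p_1 | p_3 | ~p_8) forces p_8 = False.
  then (p_4 | ~p_6 | p_8) forces p_4 = True.
  then (~p_1 | ~p_4 | p_7) forces p_7 = True.
All clauses satisfied.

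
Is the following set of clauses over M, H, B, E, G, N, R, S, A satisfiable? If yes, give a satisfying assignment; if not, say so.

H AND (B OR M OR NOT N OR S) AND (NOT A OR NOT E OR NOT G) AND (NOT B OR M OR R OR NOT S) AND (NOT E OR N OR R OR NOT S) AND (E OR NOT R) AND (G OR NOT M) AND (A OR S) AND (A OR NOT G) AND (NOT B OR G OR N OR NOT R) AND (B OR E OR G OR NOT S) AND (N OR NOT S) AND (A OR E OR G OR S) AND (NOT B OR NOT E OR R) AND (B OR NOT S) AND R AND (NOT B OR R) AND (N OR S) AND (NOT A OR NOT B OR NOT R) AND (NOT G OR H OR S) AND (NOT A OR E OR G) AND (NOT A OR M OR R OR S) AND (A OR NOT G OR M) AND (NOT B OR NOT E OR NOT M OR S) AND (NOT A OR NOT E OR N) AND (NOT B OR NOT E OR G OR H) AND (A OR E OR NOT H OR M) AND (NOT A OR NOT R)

Unit clause (H) forces H = True.
Unit clause (R) forces R = True.
In (NOT A OR NOT R) only NOT A is left, so A = False.
In (E OR NOT R) only E is left, so E = True.
In (A OR S) only S is left, so S = True.
In (A OR NOT G) only NOT G is left, so G = False.
In (N OR NOT S) only N is left, so N = True.
In (B OR NOT S) only B is left, so B = True.
In (G OR NOT M) only NOT M is left, so M = False.
All clauses satisfied.

M = False; H = True; B = True; E = True; G = False; N = True; R = True; S = True; A = False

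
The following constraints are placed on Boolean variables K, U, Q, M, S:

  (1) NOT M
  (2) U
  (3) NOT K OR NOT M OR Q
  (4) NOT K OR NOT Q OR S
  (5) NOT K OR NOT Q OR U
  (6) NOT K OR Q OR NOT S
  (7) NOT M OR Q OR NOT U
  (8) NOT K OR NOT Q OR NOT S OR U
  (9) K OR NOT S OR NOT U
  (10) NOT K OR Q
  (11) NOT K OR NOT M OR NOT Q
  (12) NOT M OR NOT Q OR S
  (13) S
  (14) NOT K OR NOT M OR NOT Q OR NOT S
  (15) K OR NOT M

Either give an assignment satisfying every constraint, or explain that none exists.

K = True; U = True; Q = True; M = False; S = True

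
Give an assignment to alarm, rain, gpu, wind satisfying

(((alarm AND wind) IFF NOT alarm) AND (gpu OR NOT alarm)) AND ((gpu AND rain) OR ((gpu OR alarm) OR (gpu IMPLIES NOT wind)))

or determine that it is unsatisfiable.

alarm: True, rain: False, gpu: True, wind: False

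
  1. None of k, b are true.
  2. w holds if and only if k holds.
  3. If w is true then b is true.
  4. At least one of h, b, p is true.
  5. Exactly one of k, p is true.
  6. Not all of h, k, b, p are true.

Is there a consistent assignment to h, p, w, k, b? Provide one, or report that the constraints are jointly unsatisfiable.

h=T, p=T, w=F, k=F, b=F

  (1) {k, b}: 0 true — none ✓
  (2) w=F, k=F — same ✓
  (3) w=F ⇒ b: vacuous ✓
  (4) {h, b, p}: 2 true — at least one ✓
  (5) {k, p}: 1 true — exactly one ✓
  (6) {h, k, b, p}: 2/4 true — not all ✓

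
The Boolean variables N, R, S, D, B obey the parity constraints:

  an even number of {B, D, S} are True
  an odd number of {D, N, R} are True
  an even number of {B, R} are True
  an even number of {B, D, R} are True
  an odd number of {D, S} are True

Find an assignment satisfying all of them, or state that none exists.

N: False; R: True; S: True; D: False; B: True

{B, D, S}: 2 true → even ✓
{D, N, R}: 1 true → odd ✓
{B, R}: 2 true → even ✓
{B, D, R}: 2 true → even ✓
{D, S}: 1 true → odd ✓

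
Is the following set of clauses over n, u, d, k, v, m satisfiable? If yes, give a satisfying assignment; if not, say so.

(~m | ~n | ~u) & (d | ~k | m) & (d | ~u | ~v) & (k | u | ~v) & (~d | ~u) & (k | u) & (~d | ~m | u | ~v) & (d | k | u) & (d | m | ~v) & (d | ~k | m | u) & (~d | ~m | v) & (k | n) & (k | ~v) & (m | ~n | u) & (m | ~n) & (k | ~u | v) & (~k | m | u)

Set n = True.
  then (m | ~n) forces m = True.
  then (~m | ~n | ~u) forces u = False.
  then (k | u) forces k = True.
Set d = False.
Set v = False.
All clauses satisfied.

n=T; u=F; d=F; k=T; v=F; m=T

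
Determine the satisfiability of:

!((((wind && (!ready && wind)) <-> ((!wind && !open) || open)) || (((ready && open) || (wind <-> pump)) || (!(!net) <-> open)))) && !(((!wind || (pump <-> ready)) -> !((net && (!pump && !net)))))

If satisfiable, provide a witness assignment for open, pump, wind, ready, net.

Unsatisfiable — no assignment works.

The conjunct !(((!wind || (pump <-> ready)) -> !((net && (!pump && !net))))) is unsatisfiable on its own:
  net = True: this becomes !(((!wind || (pump <-> ready)) -> True)) = False.
  net = False: this becomes !(((!wind || (pump <-> ready)) -> True)) = False.
So the whole conjunction is unsatisfiable.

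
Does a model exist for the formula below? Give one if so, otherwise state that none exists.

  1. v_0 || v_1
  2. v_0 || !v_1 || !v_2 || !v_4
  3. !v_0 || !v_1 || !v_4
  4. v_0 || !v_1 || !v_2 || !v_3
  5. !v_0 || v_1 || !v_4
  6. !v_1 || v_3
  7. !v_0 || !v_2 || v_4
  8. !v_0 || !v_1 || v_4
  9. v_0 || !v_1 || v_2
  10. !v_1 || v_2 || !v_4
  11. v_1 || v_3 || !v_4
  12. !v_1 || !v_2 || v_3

v_0 = True, v_1 = False, v_2 = False, v_3 = False, v_4 = False

Try v_0 = False:
  (v_0 || v_1) forces v_1 = True.
  (!v_1 || v_3) forces v_3 = True.
  (v_0 || !v_1 || !v_2 || !v_3) forces v_2 = False.
  clause (v_0 || !v_1 || v_2) is falsified — backtrack.
So v_0 = True.
Try v_1 = True:
  (!v_0 || !v_1 || !v_4) forces v_4 = False.
  clause (!v_0 || !v_1 || v_4) is falsified — backtrack.
So v_1 = False.
  then (!v_0 || v_1 || !v_4) forces v_4 = False.
  then (!v_0 || !v_2 || v_4) forces v_2 = False.
Set v_3 = False.
All clauses satisfied.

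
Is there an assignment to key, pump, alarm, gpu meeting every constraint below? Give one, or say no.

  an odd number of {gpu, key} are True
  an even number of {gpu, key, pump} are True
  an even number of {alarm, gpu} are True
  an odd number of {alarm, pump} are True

key: True; pump: True; alarm: False; gpu: False

{gpu, key}: 1 true → odd ✓
{gpu, key, pump}: 2 true → even ✓
{alarm, gpu}: 0 true → even ✓
{alarm, pump}: 1 true → odd ✓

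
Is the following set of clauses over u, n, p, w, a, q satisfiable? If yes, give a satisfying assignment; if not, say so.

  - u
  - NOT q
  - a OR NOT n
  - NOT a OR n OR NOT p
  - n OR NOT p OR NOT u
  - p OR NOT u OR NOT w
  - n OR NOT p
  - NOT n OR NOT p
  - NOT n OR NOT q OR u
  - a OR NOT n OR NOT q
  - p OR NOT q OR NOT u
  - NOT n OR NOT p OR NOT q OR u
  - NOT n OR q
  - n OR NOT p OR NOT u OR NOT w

u=T; n=F; p=F; w=F; a=F; q=F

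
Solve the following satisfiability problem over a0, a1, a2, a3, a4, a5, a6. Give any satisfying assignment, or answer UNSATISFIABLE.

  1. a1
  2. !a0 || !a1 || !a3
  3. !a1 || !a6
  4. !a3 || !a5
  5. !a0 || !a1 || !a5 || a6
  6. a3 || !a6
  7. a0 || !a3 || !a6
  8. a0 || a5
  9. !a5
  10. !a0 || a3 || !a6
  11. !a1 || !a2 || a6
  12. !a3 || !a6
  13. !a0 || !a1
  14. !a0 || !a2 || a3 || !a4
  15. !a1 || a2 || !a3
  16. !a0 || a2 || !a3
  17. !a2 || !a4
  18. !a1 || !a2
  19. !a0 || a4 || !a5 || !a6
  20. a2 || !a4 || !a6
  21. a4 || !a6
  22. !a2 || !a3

No satisfying assignment exists.

Case a1 = True:
  (!a1 || !a6) forces a6 = False.
  (!a5) forces a5 = False.
  (a0 || a5) forces a0 = True.
  Clause (!a0 || !a1) is falsified — contradiction.
Case a1 = False:
  Clause (a1) is falsified — contradiction.
Both cases fail, so the formula is unsatisfiable.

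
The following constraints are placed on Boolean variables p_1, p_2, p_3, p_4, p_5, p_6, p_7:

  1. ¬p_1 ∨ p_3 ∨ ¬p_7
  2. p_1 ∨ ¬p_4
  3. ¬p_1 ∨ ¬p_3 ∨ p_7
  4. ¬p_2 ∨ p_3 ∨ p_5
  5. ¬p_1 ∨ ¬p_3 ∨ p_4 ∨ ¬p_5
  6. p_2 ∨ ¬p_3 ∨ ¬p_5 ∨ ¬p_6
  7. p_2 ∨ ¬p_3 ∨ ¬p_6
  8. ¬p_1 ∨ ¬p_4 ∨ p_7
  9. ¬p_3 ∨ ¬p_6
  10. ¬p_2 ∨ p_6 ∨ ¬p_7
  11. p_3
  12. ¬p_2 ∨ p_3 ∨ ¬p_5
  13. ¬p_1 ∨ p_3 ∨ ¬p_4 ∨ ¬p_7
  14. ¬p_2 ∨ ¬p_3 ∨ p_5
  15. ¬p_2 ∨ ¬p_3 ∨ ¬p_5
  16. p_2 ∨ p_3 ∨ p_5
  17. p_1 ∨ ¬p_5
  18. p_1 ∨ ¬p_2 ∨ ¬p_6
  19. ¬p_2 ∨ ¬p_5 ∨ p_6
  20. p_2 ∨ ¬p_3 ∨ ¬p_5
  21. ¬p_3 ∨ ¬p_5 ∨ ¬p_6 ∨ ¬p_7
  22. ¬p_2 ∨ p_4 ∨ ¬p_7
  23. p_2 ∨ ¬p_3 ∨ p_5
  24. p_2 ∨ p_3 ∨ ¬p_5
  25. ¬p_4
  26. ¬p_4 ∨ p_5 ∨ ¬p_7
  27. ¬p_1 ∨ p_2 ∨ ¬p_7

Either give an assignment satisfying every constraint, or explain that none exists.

Unsatisfiable — no assignment works.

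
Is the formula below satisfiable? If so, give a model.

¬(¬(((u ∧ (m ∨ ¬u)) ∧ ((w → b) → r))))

b = True; r = True; u = True; w = False; m = True

  ¬(¬(((u ∧ (m ∨ ¬u)) ∧ ((w → b) → r)))) = True
    ¬(((u ∧ (m ∨ ¬u)) ∧ ((w → b) → r))) = False
      (u ∧ (m ∨ ¬u)) ∧ ((w → b) → r) = True
        u ∧ (m ∨ ¬u) = True
          m ∨ ¬u = True
            ¬u = False
        (w → b) → r = True
          w → b = True
The formula evaluates to True.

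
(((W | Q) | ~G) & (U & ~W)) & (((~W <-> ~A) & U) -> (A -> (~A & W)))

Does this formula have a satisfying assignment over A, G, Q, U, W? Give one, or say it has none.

A = False, G = True, Q = True, U = True, W = False

  ((W | Q) | ~G) & (U & ~W) = True
    (W | Q) | ~G = True
      W | Q = True
      ~G = False
    U & ~W = True
      ~W = True
  ((~W <-> ~A) & U) -> (A -> (~A & W)) = True
    (~W <-> ~A) & U = True
      ~W <-> ~A = True
        ~W = True
        ~A = True
    A -> (~A & W) = True
      ~A & W = False
        ~A = True
Both conjuncts True, so the formula holds.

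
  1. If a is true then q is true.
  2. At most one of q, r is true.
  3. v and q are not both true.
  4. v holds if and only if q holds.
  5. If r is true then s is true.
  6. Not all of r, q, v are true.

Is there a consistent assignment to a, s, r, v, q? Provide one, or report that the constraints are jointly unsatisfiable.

a=F; s=F; r=F; v=F; q=F

  (1) a=F ⇒ q: vacuous ✓
  (2) {q, r}: 0 true — at most one ✓
  (3) v=F, q=F — not both ✓
  (4) v=F, q=F — same ✓
  (5) r=F ⇒ s: vacuous ✓
  (6) {r, q, v}: 0/3 true — not all ✓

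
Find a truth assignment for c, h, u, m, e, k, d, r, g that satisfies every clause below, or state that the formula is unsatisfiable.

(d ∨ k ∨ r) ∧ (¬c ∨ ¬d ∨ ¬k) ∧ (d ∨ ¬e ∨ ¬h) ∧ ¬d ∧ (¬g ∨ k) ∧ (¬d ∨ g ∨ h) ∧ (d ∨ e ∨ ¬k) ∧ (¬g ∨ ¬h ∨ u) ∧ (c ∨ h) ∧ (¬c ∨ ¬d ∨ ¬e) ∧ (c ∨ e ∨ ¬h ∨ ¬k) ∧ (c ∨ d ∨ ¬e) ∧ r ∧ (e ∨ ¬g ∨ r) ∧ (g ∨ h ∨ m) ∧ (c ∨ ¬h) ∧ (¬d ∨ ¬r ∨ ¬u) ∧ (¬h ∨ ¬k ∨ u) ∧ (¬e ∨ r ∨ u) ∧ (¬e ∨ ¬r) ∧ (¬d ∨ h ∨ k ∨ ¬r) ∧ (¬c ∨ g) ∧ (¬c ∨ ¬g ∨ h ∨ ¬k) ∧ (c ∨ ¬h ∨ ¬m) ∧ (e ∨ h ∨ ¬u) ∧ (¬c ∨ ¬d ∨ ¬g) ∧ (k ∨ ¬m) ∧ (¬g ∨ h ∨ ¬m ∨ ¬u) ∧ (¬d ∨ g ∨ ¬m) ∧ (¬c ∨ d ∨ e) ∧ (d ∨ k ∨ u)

Case c = True:
  (¬d) forces d = False.
  (r) forces r = True.
  (¬e ∨ ¬r) forces e = False.
  Clause (¬c ∨ d ∨ e) is falsified — contradiction.
Case c = False:
  (¬d) forces d = False.
  (c ∨ h) forces h = True.
  Clause (c ∨ ¬h) is falsified — contradiction.
Both cases fail, so the formula is unsatisfiable.

No satisfying assignment exists.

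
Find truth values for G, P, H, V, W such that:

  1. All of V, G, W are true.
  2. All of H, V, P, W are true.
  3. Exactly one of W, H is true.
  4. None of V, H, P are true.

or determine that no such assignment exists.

UNSATISFIABLE

Case P = True:
  Constraint (4) is violated (P=T) — contradiction.
Case P = False:
  Constraint (2) is violated (P=F) — contradiction.
Both cases fail — unsatisfiable.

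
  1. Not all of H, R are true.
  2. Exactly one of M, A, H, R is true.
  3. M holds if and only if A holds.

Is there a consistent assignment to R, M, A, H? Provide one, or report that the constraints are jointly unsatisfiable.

R=T; M=F; A=F; H=F

  (1) {H, R}: 1/2 true — not all ✓
  (2) {M, A, H, R}: 1 true — exactly one ✓
  (3) M=F, A=F — same ✓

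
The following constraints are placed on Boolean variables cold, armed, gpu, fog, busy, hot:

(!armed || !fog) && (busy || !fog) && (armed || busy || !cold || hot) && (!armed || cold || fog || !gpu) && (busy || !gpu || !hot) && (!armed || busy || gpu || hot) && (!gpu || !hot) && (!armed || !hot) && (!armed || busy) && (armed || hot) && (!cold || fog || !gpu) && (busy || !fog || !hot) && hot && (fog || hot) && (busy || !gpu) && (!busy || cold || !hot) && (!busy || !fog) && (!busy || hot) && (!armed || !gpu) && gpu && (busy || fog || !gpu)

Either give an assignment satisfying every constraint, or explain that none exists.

Unsatisfiable

Case gpu = True:
  (!gpu || !hot) forces hot = False.
  Clause (hot) is falsified — contradiction.
Case gpu = False:
  Clause (gpu) is falsified — contradiction.
Both cases fail, so the formula is unsatisfiable.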